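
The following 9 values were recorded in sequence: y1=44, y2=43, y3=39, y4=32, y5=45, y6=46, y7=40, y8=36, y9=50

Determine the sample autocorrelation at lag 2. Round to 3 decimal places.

Mean ȳ = (44 + 43 + 39 + 32 + 45 + 46 + 40 + 36 + 50)/9 = 41.6667
Σ(y_t−ȳ)(y_{t+2}−ȳ) = (-6.2222) + (-12.8889) + (-8.8889) + (-41.8889) + (-5.5556) + (-24.5556) + (-13.8889) = -113.8889
Denominator Σ(y_t−ȳ)² = 242.0000
r_2 = -113.8889 / 242.0000 = -0.471

-0.471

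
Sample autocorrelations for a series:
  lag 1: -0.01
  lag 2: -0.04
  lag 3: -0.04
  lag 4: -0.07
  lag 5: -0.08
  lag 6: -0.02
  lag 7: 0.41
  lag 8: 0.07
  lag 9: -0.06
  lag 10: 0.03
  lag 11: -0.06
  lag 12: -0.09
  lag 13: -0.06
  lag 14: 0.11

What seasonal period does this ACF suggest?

7

The largest autocorrelation is r_7 = 0.41; the remaining lags stay at or below 0.11.
The dominant spike at lag 7 indicates a seasonal period of 7.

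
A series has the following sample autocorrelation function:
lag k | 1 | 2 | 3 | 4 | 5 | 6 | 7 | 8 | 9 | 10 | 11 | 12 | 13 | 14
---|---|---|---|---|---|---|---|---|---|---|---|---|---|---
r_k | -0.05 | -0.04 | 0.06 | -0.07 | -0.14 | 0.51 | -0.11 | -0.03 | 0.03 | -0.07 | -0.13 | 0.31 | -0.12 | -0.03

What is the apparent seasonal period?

6

The largest autocorrelation is r_6 = 0.51, with a weaker echo at lag 12 (0.31); the remaining lags stay at or below 0.06.
The dominant spike at lag 6 indicates a seasonal period of 6.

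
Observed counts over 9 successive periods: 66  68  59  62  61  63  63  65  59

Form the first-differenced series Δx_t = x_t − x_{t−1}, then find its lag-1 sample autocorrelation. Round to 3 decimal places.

-0.492

First differences Δx: 2, -9, 3, -1, 2, 0, 2, -6
Mean of differences = -0.8750
Numerator Σ(Δx_t−Δx̄)(Δx_{t+1}−Δx̄) = -65.3906
Denominator Σ(Δx_t−Δx̄)² = 132.8750
r_1(Δx) = -65.3906 / 132.8750 = -0.492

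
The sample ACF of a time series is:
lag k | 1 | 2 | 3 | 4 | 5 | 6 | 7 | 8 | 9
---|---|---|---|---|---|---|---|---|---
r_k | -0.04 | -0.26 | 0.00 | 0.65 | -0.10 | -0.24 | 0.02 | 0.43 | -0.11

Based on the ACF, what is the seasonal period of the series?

4

The largest autocorrelation is r_4 = 0.65, with a weaker echo at lag 8 (0.43); the remaining lags stay at or below 0.02.
The dominant spike at lag 4 indicates a seasonal period of 4.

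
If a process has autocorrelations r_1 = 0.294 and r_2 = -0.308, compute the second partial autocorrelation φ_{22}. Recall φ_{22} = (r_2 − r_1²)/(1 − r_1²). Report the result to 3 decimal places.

-0.432

φ_{22} = (r_2 − r_1²) / (1 − r_1²)
r_1² = (0.294)² = 0.086436
Numerator = -0.308 − 0.0864 = -0.3944; denominator = 1 − 0.0864 = 0.9136
φ_{22} = -0.3944 / 0.9136 = -0.432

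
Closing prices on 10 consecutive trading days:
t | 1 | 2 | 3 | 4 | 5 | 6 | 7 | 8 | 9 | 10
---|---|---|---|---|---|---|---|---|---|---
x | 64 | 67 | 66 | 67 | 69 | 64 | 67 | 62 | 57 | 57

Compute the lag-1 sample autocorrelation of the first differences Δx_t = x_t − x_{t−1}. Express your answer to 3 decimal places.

-0.271

First differences Δx: 3, -1, 1, 2, -5, 3, -5, -5, 0
Mean of differences = -0.7778
Numerator Σ(Δx_t−Δx̄)(Δx_{t+1}−Δx̄) = -25.3827
Denominator Σ(Δx_t−Δx̄)² = 93.5556
r_1(Δx) = -25.3827 / 93.5556 = -0.271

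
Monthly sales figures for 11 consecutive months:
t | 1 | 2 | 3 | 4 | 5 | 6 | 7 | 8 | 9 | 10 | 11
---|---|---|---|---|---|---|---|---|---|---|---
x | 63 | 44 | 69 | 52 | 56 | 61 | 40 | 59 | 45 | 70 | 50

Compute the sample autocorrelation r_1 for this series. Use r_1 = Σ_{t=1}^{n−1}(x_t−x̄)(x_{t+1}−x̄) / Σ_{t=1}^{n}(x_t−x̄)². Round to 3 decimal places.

-0.685

Mean x̄ = (63 + 44 + 69 + 52 + 56 + 61 + 40 + 59 + 45 + 70 + 50)/11 = 55.3636
Numerator Σ_{t=1}^{10}(x_t−x̄)(x_{t+1}−x̄) = -696.4959
Denominator Σ(x_t−x̄)² = 1016.5455
r_1 = -696.4959 / 1016.5455 = -0.685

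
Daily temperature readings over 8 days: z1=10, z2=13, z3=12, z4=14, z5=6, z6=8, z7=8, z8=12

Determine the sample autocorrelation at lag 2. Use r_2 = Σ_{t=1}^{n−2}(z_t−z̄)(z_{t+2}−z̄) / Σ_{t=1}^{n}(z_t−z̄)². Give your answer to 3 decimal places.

-0.005

Mean z̄ = (10 + 13 + 12 + 14 + 6 + 8 + 8 + 12)/8 = 10.3750
Deviations from mean: -0.3750, 2.6250, 1.6250, 3.6250, -4.3750, -2.3750, -2.3750, 1.6250
Σ(z_t−z̄)(z_{t+2}−z̄) = (-0.6094) + (9.5156) + (-7.1094) + (-8.6094) + (10.3906) + (-3.8594) = -0.2813
Denominator Σ(z_t−z̄)² = 55.8750
r_2 = -0.2813 / 55.8750 = -0.005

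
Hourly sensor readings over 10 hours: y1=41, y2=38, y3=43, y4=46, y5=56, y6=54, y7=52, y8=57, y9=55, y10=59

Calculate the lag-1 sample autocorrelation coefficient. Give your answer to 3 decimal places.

0.643

Mean ȳ = (41 + 38 + 43 + 46 + 56 + 54 + 52 + 57 + 55 + 59)/10 = 50.1000
Numerator Σ_{t=1}^{9}(y_t−ȳ)(y_{t+1}−ȳ) = 321.8900
Denominator Σ(y_t−ȳ)² = 500.9000
r_1 = 321.8900 / 500.9000 = 0.643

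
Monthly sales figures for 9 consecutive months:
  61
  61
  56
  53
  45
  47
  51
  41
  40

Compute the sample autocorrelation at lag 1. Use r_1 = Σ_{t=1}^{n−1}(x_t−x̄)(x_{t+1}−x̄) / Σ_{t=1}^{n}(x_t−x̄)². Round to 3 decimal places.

0.561

Mean x̄ = (61 + 61 + 56 + 53 + 45 + 47 + 51 + 41 + 40)/9 = 50.5556
Numerator Σ_{t=1}^{8}(x_t−x̄)(x_{t+1}−x̄) = 280.4691
Denominator Σ(x_t−x̄)² = 500.2222
r_1 = 280.4691 / 500.2222 = 0.561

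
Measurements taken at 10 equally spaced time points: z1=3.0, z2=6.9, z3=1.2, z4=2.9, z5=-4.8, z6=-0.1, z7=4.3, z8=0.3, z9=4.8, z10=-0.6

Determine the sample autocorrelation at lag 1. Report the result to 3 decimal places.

Mean z̄ = (3.0 + 6.9 + 1.2 + 2.9 − 4.8 − 0.1 + 4.3 + 0.3 + 4.8 − 0.6)/10 = 1.7900
Numerator Σ_{t=1}^{9}(z_t−z̄)(z_{t+1}−z̄) = -12.5091
Denominator Σ(z_t−z̄)² = 99.4490
r_1 = -12.5091 / 99.4490 = -0.126

-0.126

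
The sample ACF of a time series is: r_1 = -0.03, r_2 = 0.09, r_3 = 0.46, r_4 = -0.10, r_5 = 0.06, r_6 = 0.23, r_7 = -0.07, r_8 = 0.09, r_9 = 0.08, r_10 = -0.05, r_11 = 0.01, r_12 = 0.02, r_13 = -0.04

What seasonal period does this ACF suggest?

The largest autocorrelation is r_3 = 0.46, with a weaker echo at lag 6 (0.23); the remaining lags stay at or below 0.09.
The dominant spike at lag 3 indicates a seasonal period of 3.

3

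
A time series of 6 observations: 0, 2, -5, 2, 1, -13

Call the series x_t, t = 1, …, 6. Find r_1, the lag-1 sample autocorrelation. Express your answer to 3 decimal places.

-0.204

Mean x̄ = (0 + 2 − 5 + 2 + 1 − 13)/6 = -2.1667
Σ(x_t−x̄)(x_{t+1}−x̄) = (9.0278) + (-11.8056) + (-11.8056) + (13.1944) + (-34.3056) = -35.6944
Denominator Σ(x_t−x̄)² = 174.8333
r_1 = -35.6944 / 174.8333 = -0.204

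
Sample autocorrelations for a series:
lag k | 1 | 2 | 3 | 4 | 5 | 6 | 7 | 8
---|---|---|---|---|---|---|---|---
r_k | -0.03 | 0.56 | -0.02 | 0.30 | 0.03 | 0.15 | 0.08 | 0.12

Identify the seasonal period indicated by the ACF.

The largest autocorrelation is r_2 = 0.56, with weaker echoes at lags 4 (0.30) and 6 (0.15); the remaining lags stay at or below 0.12.
The dominant spike at lag 2 indicates a seasonal period of 2.

2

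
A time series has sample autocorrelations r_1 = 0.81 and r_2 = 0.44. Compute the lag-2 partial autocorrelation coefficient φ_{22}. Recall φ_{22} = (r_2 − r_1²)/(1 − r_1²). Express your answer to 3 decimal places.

-0.628

φ_{22} = (r_2 − r_1²) / (1 − r_1²)
r_1² = (0.81)² = 0.6561
Numerator = 0.44 − 0.6561 = -0.2161; denominator = 1 − 0.6561 = 0.3439
φ_{22} = -0.2161 / 0.3439 = -0.628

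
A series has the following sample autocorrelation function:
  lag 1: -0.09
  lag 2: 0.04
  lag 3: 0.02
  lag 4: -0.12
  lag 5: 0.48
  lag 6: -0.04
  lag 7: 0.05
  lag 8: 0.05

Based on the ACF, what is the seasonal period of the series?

5

The largest autocorrelation is r_5 = 0.48; the remaining lags stay at or below 0.05.
The dominant spike at lag 5 indicates a seasonal period of 5.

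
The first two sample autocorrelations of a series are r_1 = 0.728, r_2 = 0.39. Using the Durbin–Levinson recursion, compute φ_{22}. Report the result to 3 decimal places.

-0.298

φ_{22} = (r_2 − r_1²) / (1 − r_1²)
r_1² = (0.728)² = 0.529984
Numerator = 0.39 − 0.5300 = -0.1400; denominator = 1 − 0.5300 = 0.4700
φ_{22} = -0.1400 / 0.4700 = -0.298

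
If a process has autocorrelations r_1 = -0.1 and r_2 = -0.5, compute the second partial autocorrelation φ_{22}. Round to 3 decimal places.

-0.515

φ_{22} = (r_2 − r_1²) / (1 − r_1²)
r_1² = (-0.1)² = 0.01
Numerator = -0.5 − 0.0100 = -0.5100; denominator = 1 − 0.0100 = 0.9900
φ_{22} = -0.5100 / 0.9900 = -0.515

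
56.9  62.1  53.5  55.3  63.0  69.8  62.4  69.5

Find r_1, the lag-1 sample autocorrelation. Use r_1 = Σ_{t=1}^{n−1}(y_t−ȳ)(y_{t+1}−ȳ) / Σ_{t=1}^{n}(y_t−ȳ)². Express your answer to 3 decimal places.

Mean ȳ = (56.9 + 62.1 + 53.5 + 55.3 + 63.0 + 69.8 + 62.4 + 69.5)/8 = 61.5625
Deviations from mean: -4.6625, 0.5375, -8.0625, -6.2625, 1.4375, 8.2375, 0.8375, 7.9375
Σ(y_t−ȳ)(y_{t+1}−ȳ) = (-2.5061) + (-4.3336) + (50.4914) + (-9.0023) + (11.8414) + (6.8989) + (6.6477) = 60.0373
Denominator Σ(y_t−ȳ)² = 259.8788
r_1 = 60.0373 / 259.8788 = 0.231

0.231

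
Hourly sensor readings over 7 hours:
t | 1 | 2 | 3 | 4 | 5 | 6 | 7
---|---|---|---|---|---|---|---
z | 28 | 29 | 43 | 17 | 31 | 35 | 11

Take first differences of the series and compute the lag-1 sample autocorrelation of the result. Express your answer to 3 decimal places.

First differences Δz: 1, 14, -26, 14, 4, -24
Mean of differences = -2.8333
Numerator Σ(Δz_t−Δz̄)(Δz_{t+1}−Δz̄) = -745.0278
Denominator Σ(Δz_t−Δz̄)² = 1612.8333
r_1(Δz) = -745.0278 / 1612.8333 = -0.462

-0.462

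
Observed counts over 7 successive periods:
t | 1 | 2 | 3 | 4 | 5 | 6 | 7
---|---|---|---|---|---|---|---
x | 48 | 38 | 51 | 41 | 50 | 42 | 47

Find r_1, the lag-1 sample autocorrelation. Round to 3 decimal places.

Mean x̄ = (48 + 38 + 51 + 41 + 50 + 42 + 47)/7 = 45.2857
Deviations from mean: 2.7143, -7.2857, 5.7143, -4.2857, 4.7143, -3.2857, 1.7143
Σ(x_t−x̄)(x_{t+1}−x̄) = (-19.7755) + (-41.6327) + (-24.4898) + (-20.2041) + (-15.4898) + (-5.6327) = -127.2245
Denominator Σ(x_t−x̄)² = 147.4286
r_1 = -127.2245 / 147.4286 = -0.863

-0.863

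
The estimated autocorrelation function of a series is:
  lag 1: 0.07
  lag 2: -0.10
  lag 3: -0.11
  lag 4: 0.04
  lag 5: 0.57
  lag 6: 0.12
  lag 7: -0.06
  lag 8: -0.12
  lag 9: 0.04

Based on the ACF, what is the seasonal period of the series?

The largest autocorrelation is r_5 = 0.57; the remaining lags stay at or below 0.12.
The dominant spike at lag 5 indicates a seasonal period of 5.

5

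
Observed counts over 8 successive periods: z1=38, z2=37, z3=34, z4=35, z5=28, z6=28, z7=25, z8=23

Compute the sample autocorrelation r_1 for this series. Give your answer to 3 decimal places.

Mean z̄ = (38 + 37 + 34 + 35 + 28 + 28 + 25 + 23)/8 = 31.0000
Deviations from mean: 7.0000, 6.0000, 3.0000, 4.0000, -3.0000, -3.0000, -6.0000, -8.0000
Numerator Σ_{t=1}^{7}(z_t−z̄)(z_{t+1}−z̄) = 135.0000
Denominator Σ(z_t−z̄)² = 228.0000
r_1 = 135.0000 / 228.0000 = 0.592

0.592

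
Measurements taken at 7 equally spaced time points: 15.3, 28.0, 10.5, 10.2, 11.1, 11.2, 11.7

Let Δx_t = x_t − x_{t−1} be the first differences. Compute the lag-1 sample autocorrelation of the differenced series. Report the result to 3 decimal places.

-0.488

First differences Δx: 12.7, -17.5, -0.3, 0.9, 0.1, 0.5
Mean of differences = -0.6000
Numerator Σ(Δx_t−Δx̄)(Δx_{t+1}−Δx̄) = -227.5700
Denominator Σ(Δx_t−Δx̄)² = 466.5400
r_1(Δx) = -227.5700 / 466.5400 = -0.488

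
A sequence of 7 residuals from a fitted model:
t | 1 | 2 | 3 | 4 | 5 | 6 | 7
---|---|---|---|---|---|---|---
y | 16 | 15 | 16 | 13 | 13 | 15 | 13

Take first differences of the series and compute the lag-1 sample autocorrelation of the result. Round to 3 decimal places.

-0.471

First differences Δy: -1, 1, -3, 0, 2, -2
Mean of differences = -0.5000
Numerator Σ(Δy_t−Δȳ)(Δy_{t+1}−Δȳ) = -8.2500
Denominator Σ(Δy_t−Δȳ)² = 17.5000
r_1(Δy) = -8.2500 / 17.5000 = -0.471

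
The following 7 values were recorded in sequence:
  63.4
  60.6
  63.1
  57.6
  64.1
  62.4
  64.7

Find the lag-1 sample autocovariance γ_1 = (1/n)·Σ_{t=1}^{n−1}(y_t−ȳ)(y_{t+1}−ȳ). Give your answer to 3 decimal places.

Mean ȳ = (63.4 + 60.6 + 63.1 + 57.6 + 64.1 + 62.4 + 64.7)/7 = 62.2714
Σ_{t=1}^{6}(y_t−ȳ)(y_{t+1}−ȳ) = -15.1365
γ_1 = -15.1365 / 7 = -2.162

-2.162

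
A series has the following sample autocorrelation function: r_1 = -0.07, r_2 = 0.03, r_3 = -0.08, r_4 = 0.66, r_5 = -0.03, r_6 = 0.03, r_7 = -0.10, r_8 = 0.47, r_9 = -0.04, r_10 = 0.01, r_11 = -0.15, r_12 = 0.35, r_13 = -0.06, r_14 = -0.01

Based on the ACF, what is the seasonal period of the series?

4

The largest autocorrelation is r_4 = 0.66, with weaker echoes at lags 8 (0.47) and 12 (0.35); the remaining lags stay at or below 0.03.
The dominant spike at lag 4 indicates a seasonal period of 4.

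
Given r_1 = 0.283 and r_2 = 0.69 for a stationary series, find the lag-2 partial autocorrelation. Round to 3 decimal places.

0.663

φ_{22} = (r_2 − r_1²) / (1 − r_1²)
r_1² = (0.283)² = 0.080089
Numerator = 0.69 − 0.0801 = 0.6099; denominator = 1 − 0.0801 = 0.9199
φ_{22} = 0.6099 / 0.9199 = 0.663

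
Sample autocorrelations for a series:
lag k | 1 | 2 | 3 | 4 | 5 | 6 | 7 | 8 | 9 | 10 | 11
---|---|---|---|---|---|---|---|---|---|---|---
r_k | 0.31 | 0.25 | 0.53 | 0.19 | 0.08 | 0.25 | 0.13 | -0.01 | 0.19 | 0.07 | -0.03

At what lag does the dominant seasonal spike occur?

3

The largest autocorrelation is r_3 = 0.53; the remaining lags stay at or below 0.31. The elevated value at lag 1 (0.31), dropping to 0.25 at lag 2, reflects decaying short-term dependence rather than seasonality.
The dominant spike at lag 3 indicates a seasonal period of 3.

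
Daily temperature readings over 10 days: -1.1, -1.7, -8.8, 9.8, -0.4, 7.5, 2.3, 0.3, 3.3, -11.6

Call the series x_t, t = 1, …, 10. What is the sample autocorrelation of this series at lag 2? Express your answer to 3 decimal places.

0.197

Mean x̄ = (-1.1 − 1.7 − 8.8 + 9.8 − 0.4 + 7.5 + 2.3 + 0.3 + 3.3 − 11.6)/10 = -0.0400
Numerator Σ_{t=1}^{8}(x_t−x̄)(x_{t+2}−x̄) = 75.9048
Denominator Σ(x_t−x̄)² = 384.8040
r_2 = 75.9048 / 384.8040 = 0.197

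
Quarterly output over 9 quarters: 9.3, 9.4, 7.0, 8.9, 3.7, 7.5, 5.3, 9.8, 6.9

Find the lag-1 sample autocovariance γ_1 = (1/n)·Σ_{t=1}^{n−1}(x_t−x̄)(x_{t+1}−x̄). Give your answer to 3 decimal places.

Mean x̄ = (9.3 + 9.4 + 7.0 + 8.9 + 3.7 + 7.5 + 5.3 + 9.8 + 6.9)/9 = 7.5333
Σ_{t=1}^{8}(x_t−x̄)(x_{t+1}−x̄) = -9.9611
γ_1 = -9.9611 / 9 = -1.107

-1.107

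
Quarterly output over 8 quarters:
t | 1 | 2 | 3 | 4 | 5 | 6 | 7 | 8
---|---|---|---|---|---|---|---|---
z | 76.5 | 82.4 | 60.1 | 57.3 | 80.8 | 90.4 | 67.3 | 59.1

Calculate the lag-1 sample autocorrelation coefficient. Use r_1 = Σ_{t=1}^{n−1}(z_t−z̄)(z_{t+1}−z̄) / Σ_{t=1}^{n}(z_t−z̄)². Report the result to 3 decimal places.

Mean z̄ = (76.5 + 82.4 + 60.1 + 57.3 + 80.8 + 90.4 + 67.3 + 59.1)/8 = 71.7375
Deviations from mean: 4.7625, 10.6625, -11.6375, -14.4375, 9.0625, 18.6625, -4.4375, -12.6375
Numerator Σ_{t=1}^{7}(z_t−z̄)(z_{t+1}−z̄) = 106.2648
Denominator Σ(z_t−z̄)² = 1090.0588
r_1 = 106.2648 / 1090.0588 = 0.097

0.097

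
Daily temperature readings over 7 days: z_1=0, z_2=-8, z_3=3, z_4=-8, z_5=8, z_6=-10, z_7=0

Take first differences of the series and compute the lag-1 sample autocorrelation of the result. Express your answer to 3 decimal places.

-0.865

First differences Δz: -8, 11, -11, 16, -18, 10
Mean of differences = 0.0000
Numerator Σ(Δz_t−Δz̄)(Δz_{t+1}−Δz̄) = -853.0000
Denominator Σ(Δz_t−Δz̄)² = 986.0000
r_1(Δz) = -853.0000 / 986.0000 = -0.865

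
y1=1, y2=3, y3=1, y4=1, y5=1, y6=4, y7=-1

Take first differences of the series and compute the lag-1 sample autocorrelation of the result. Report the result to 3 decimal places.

-0.454

First differences Δy: 2, -2, 0, 0, 3, -5
Mean of differences = -0.3333
Numerator Σ(Δy_t−Δȳ)(Δy_{t+1}−Δȳ) = -18.7778
Denominator Σ(Δy_t−Δȳ)² = 41.3333
r_1(Δy) = -18.7778 / 41.3333 = -0.454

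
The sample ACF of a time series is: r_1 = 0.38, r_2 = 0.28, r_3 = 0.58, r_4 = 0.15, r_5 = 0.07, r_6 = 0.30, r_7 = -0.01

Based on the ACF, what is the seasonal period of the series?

The largest autocorrelation is r_3 = 0.58; the remaining lags stay at or below 0.38. The elevated value at lag 1 (0.38), dropping to 0.28 at lag 2, reflects decaying short-term dependence rather than seasonality.
The dominant spike at lag 3 indicates a seasonal period of 3.

3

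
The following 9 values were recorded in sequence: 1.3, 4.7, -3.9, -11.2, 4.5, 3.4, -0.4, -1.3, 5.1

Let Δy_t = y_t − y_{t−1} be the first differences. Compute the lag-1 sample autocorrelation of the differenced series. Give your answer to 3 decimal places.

-0.213

First differences Δy: 3.4, -8.6, -7.3, 15.7, -1.1, -3.8, -0.9, 6.4
Mean of differences = 0.4750
Numerator Σ(Δy_t−Δȳ)(Δy_{t+1}−Δȳ) = -93.8756
Denominator Σ(Δy_t−Δȳ)² = 440.9150
r_1(Δy) = -93.8756 / 440.9150 = -0.213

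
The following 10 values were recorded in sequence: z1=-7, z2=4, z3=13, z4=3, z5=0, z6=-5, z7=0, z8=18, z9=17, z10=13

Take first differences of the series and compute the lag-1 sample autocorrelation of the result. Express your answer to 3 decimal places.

0.108

First differences Δz: 11, 9, -10, -3, -5, 5, 18, -1, -4
Mean of differences = 2.2222
Numerator Σ(Δz_t−Δz̄)(Δz_{t+1}−Δz̄) = 71.1728
Denominator Σ(Δz_t−Δz̄)² = 657.5556
r_1(Δz) = 71.1728 / 657.5556 = 0.108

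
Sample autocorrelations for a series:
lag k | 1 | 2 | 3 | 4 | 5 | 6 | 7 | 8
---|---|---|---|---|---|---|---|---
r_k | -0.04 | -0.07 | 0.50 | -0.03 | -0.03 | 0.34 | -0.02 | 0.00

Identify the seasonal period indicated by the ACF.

3

The largest autocorrelation is r_3 = 0.50, with a weaker echo at lag 6 (0.34); the remaining lags stay at or below 0.00.
The dominant spike at lag 3 indicates a seasonal period of 3.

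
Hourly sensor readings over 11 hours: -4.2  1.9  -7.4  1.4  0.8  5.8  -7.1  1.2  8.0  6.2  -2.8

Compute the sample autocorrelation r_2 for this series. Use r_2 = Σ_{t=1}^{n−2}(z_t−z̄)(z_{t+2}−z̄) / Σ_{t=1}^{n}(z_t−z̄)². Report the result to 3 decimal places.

Mean z̄ = (-4.2 + 1.9 − 7.4 + 1.4 + 0.8 + 5.8 − 7.1 + 1.2 + 8.0 + 6.2 − 2.8)/11 = 0.3455
Numerator Σ_{t=1}^{9}(z_t−z̄)(z_{t+2}−z̄) = -35.7114
Denominator Σ(z_t−z̄)² = 273.0673
r_2 = -35.7114 / 273.0673 = -0.131

-0.131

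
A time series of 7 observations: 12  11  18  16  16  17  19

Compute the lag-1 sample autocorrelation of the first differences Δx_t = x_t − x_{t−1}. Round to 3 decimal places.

First differences Δx: -1, 7, -2, 0, 1, 2
Mean of differences = 1.1667
Numerator Σ(Δx_t−Δx̄)(Δx_{t+1}−Δx̄) = -27.3611
Denominator Σ(Δx_t−Δx̄)² = 50.8333
r_1(Δx) = -27.3611 / 50.8333 = -0.538

-0.538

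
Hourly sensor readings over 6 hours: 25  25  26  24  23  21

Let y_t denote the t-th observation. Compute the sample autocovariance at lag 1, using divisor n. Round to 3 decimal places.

1.000

Mean ȳ = (25 + 25 + 26 + 24 + 23 + 21)/6 = 24.0000
Σ_{t=1}^{5}(y_t−ȳ)(y_{t+1}−ȳ) = 6.0000
γ_1 = 6.0000 / 6 = 1.000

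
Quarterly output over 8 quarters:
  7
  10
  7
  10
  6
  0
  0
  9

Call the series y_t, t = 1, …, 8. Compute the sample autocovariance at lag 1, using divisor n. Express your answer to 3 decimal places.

Mean ȳ = (7 + 10 + 7 + 10 + 6 + 0 + 0 + 9)/8 = 6.1250
Σ_{t=1}^{7}(y_t−ȳ)(y_{t+1}−ȳ) = 30.3594
γ_1 = 30.3594 / 8 = 3.795

3.795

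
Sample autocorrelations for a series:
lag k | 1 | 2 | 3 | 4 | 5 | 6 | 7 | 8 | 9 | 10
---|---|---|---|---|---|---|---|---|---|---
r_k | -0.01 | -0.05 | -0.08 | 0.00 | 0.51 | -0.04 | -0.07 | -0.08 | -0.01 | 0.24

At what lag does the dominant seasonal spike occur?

5

The largest autocorrelation is r_5 = 0.51, with a weaker echo at lag 10 (0.24); the remaining lags stay at or below 0.00.
The dominant spike at lag 5 indicates a seasonal period of 5.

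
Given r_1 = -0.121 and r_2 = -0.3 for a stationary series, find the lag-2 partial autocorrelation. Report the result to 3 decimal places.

-0.319

φ_{22} = (r_2 − r_1²) / (1 − r_1²)
r_1² = (-0.121)² = 0.014641
Numerator = -0.3 − 0.0146 = -0.3146; denominator = 1 − 0.0146 = 0.9854
φ_{22} = -0.3146 / 0.9854 = -0.319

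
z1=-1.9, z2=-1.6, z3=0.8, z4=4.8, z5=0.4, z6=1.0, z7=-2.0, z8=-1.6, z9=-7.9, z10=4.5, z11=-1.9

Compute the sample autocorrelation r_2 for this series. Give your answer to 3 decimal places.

0.119

Mean z̄ = (-1.9 − 1.6 + 0.8 + 4.8 + 0.4 + 1.0 − 2.0 − 1.6 − 7.9 + 4.5 − 1.9)/11 = -0.4909
Numerator Σ_{t=1}^{9}(z_t−z̄)(z_{t+2}−z̄) = 14.4389
Denominator Σ(z_t−z̄)² = 121.1891
r_2 = 14.4389 / 121.1891 = 0.119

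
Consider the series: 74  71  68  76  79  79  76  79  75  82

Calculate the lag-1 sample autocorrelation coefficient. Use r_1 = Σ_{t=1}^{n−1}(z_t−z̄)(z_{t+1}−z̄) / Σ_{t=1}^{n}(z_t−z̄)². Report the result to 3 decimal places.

Mean z̄ = (74 + 71 + 68 + 76 + 79 + 79 + 76 + 79 + 75 + 82)/10 = 75.9000
Numerator Σ_{t=1}^{9}(z_t−z̄)(z_{t+1}−z̄) = 49.4900
Denominator Σ(z_t−z̄)² = 156.9000
r_1 = 49.4900 / 156.9000 = 0.315

0.315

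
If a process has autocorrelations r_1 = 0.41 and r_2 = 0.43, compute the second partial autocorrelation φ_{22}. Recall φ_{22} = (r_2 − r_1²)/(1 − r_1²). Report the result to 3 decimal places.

φ_{22} = (r_2 − r_1²) / (1 − r_1²)
r_1² = (0.41)² = 0.1681
Numerator = 0.43 − 0.1681 = 0.2619; denominator = 1 − 0.1681 = 0.8319
φ_{22} = 0.2619 / 0.8319 = 0.315

0.315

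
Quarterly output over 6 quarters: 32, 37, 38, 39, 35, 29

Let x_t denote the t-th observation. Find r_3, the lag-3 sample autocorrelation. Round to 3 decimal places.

-0.405

Mean x̄ = (32 + 37 + 38 + 39 + 35 + 29)/6 = 35.0000
Deviations from mean: -3.0000, 2.0000, 3.0000, 4.0000, 0.0000, -6.0000
Σ(x_t−x̄)(x_{t+3}−x̄) = (-12.0000) + (0.0000) + (-18.0000) = -30.0000
Denominator Σ(x_t−x̄)² = 74.0000
r_3 = -30.0000 / 74.0000 = -0.405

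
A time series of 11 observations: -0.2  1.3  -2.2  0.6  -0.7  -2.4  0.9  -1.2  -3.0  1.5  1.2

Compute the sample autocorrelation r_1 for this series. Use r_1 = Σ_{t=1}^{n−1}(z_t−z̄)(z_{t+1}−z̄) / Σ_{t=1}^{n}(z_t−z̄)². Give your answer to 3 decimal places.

Mean z̄ = (-0.2 + 1.3 − 2.2 + 0.6 − 0.7 − 2.4 + 0.9 − 1.2 − 3.0 + 1.5 + 1.2)/11 = -0.3818
Numerator Σ_{t=1}^{10}(z_t−z̄)(z_{t+1}−z̄) = -7.6512
Denominator Σ(z_t−z̄)² = 26.5164
r_1 = -7.6512 / 26.5164 = -0.289

-0.289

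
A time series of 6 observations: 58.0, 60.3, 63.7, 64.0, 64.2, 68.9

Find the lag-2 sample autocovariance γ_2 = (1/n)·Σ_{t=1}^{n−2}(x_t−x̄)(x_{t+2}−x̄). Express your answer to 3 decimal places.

Mean x̄ = (58.0 + 60.3 + 63.7 + 64.0 + 64.2 + 68.9)/6 = 63.1833
Deviations: -5.1833, -2.8833, 0.5167, 0.8167, 1.0167, 5.7167
Σ_{t=1}^{4}(x_t−x̄)(x_{t+2}−x̄) = 0.1611
γ_2 = 0.1611 / 6 = 0.027

0.027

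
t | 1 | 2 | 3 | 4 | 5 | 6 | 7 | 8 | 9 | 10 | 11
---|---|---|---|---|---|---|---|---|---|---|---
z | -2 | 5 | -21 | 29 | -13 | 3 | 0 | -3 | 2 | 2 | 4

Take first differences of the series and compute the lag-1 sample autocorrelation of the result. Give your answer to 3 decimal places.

First differences Δz: 7, -26, 50, -42, 16, -3, -3, 5, 0, 2
Mean of differences = 0.6000
Numerator Σ(Δz_t−Δz̄)(Δz_{t+1}−Δz̄) = -4306.5600
Denominator Σ(Δz_t−Δz̄)² = 5288.4000
r_1(Δz) = -4306.5600 / 5288.4000 = -0.814

-0.814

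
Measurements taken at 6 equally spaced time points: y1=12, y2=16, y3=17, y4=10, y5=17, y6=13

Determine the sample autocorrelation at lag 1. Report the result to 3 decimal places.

-0.600

Mean ȳ = (12 + 16 + 17 + 10 + 17 + 13)/6 = 14.1667
Deviations from mean: -2.1667, 1.8333, 2.8333, -4.1667, 2.8333, -1.1667
Σ(y_t−ȳ)(y_{t+1}−ȳ) = (-3.9722) + (5.1944) + (-11.8056) + (-11.8056) + (-3.3056) = -25.6944
Denominator Σ(y_t−ȳ)² = 42.8333
r_1 = -25.6944 / 42.8333 = -0.600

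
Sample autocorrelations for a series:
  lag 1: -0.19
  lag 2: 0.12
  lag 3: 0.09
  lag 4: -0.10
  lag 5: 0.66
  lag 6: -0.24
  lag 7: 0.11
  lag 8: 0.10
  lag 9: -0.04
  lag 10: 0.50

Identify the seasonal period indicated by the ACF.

The largest autocorrelation is r_5 = 0.66, with a weaker echo at lag 10 (0.50); the remaining lags stay at or below 0.12.
The dominant spike at lag 5 indicates a seasonal period of 5.

5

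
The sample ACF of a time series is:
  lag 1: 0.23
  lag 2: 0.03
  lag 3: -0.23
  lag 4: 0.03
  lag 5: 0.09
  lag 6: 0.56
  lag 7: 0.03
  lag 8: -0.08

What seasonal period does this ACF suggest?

6

The largest autocorrelation is r_6 = 0.56; the remaining lags stay at or below 0.23. The elevated value at lag 1 (0.23), dropping to 0.03 at lag 2, reflects decaying short-term dependence rather than seasonality.
The dominant spike at lag 6 indicates a seasonal period of 6.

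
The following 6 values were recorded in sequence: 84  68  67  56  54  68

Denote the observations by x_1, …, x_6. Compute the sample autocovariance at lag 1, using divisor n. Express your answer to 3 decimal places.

Mean x̄ = (84 + 68 + 67 + 56 + 54 + 68)/6 = 66.1667
Deviations: 17.8333, 1.8333, 0.8333, -10.1667, -12.1667, 1.8333
Σ_{t=1}^{5}(x_t−x̄)(x_{t+1}−x̄) = 127.1389
γ_1 = 127.1389 / 6 = 21.190

21.190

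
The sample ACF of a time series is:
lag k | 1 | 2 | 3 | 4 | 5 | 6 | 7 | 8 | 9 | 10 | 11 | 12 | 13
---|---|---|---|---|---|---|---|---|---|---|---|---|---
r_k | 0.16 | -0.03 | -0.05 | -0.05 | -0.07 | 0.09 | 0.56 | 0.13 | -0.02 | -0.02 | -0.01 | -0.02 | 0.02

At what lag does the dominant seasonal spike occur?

The largest autocorrelation is r_7 = 0.56; the remaining lags stay at or below 0.16.
The dominant spike at lag 7 indicates a seasonal period of 7.

7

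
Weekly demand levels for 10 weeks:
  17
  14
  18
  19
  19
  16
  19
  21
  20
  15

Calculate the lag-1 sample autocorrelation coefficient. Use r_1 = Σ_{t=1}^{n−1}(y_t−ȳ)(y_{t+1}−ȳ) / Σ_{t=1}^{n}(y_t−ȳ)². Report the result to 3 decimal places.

Mean ȳ = (17 + 14 + 18 + 19 + 19 + 16 + 19 + 21 + 20 + 15)/10 = 17.8000
Numerator Σ_{t=1}^{9}(y_t−ȳ)(y_{t+1}−ȳ) = 4.3600
Denominator Σ(y_t−ȳ)² = 45.6000
r_1 = 4.3600 / 45.6000 = 0.096

0.096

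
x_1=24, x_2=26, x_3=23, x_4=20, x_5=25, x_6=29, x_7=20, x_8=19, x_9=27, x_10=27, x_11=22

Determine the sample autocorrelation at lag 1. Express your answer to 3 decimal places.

Mean x̄ = (24 + 26 + 23 + 20 + 25 + 29 + 20 + 19 + 27 + 27 + 22)/11 = 23.8182
Numerator Σ_{t=1}^{10}(x_t−x̄)(x_{t+1}−x̄) = -9.0331
Denominator Σ(x_t−x̄)² = 109.6364
r_1 = -9.0331 / 109.6364 = -0.082

-0.082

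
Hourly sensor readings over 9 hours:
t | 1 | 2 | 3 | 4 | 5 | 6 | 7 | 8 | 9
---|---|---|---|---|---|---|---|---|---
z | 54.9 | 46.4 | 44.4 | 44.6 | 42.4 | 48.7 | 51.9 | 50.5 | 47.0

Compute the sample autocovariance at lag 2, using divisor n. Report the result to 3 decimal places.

-2.968

Mean z̄ = (54.9 + 46.4 + 44.4 + 44.6 + 42.4 + 48.7 + 51.9 + 50.5 + 47.0)/9 = 47.8667
Σ_{t=1}^{7}(z_t−z̄)(z_{t+2}−z̄) = -26.7122
γ_2 = -26.7122 / 9 = -2.968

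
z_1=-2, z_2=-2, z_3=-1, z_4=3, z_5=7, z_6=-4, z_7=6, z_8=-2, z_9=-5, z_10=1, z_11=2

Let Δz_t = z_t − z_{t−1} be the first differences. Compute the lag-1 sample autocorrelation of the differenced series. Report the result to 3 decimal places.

First differences Δz: 0, 1, 4, 4, -11, 10, -8, -3, 6, 1
Mean of differences = 0.4000
Numerator Σ(Δz_t−Δz̄)(Δz_{t+1}−Δz̄) = -203.3600
Denominator Σ(Δz_t−Δz̄)² = 362.4000
r_1(Δz) = -203.3600 / 362.4000 = -0.561

-0.561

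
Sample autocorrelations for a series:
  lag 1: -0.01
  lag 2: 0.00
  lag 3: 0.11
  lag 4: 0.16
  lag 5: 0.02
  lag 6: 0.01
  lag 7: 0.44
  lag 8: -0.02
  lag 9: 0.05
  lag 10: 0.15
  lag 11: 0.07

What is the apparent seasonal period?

7

The largest autocorrelation is r_7 = 0.44; the remaining lags stay at or below 0.16.
The dominant spike at lag 7 indicates a seasonal period of 7.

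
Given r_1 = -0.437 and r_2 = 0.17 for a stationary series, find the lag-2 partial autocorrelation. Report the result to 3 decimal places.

φ_{22} = (r_2 − r_1²) / (1 − r_1²)
r_1² = (-0.437)² = 0.190969
Numerator = 0.17 − 0.1910 = -0.0210; denominator = 1 − 0.1910 = 0.8090
φ_{22} = -0.0210 / 0.8090 = -0.026

-0.026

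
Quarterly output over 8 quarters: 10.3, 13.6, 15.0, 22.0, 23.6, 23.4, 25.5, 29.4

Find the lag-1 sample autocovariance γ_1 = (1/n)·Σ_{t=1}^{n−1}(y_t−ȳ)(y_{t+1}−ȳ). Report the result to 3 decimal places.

Mean ȳ = (10.3 + 13.6 + 15.0 + 22.0 + 23.6 + 23.4 + 25.5 + 29.4)/8 = 20.3500
Deviations: -10.0500, -6.7500, -5.3500, 1.6500, 3.2500, 3.0500, 5.1500, 9.0500
Σ_{t=1}^{7}(y_t−ȳ)(y_{t+1}−ȳ) = 172.7125
γ_1 = 172.7125 / 8 = 21.589

21.589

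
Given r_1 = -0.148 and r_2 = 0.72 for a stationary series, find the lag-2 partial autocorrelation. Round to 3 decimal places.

φ_{22} = (r_2 − r_1²) / (1 − r_1²)
r_1² = (-0.148)² = 0.021904
Numerator = 0.72 − 0.0219 = 0.6981; denominator = 1 − 0.0219 = 0.9781
φ_{22} = 0.6981 / 0.9781 = 0.714

0.714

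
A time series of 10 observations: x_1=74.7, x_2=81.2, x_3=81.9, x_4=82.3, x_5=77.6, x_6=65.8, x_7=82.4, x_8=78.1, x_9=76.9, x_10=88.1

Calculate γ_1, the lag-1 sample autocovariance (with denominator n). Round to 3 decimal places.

Mean x̄ = (74.7 + 81.2 + 81.9 + 82.3 + 77.6 + 65.8 + 82.4 + 78.1 + 76.9 + 88.1)/10 = 78.9000
Σ_{t=1}^{9}(x_t−x̄)(x_{t+1}−x̄) = -45.4000
γ_1 = -45.4000 / 10 = -4.540

-4.540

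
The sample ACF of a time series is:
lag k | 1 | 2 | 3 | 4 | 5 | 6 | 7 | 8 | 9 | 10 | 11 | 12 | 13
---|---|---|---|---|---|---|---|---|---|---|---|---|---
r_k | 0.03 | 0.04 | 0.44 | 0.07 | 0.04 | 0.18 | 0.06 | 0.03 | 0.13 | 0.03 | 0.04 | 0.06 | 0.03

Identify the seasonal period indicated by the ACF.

The largest autocorrelation is r_3 = 0.44, with a weaker echo at lag 6 (0.18); the remaining lags stay at or below 0.13.
The dominant spike at lag 3 indicates a seasonal period of 3.

3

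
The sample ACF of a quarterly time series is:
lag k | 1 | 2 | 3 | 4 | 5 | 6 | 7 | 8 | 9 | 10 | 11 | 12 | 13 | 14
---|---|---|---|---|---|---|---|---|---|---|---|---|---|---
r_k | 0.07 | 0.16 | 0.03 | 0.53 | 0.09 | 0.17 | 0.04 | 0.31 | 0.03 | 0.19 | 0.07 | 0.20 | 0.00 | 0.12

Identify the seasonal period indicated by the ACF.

The largest autocorrelation is r_4 = 0.53, with weaker echoes at lags 8 (0.31) and 12 (0.20); the remaining lags stay at or below 0.19.
The dominant spike at lag 4 indicates a seasonal period of 4.

4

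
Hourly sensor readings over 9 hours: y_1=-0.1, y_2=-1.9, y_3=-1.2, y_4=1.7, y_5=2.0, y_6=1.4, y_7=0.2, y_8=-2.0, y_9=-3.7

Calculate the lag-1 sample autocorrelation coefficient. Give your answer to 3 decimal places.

Mean ȳ = (-0.1 − 1.9 − 1.2 + 1.7 + 2.0 + 1.4 + 0.2 − 2.0 − 3.7)/9 = -0.4000
Numerator Σ_{t=1}^{8}(y_t−ȳ)(y_{t+1}−ȳ) = 13.8300
Denominator Σ(y_t−ȳ)² = 30.2000
r_1 = 13.8300 / 30.2000 = 0.458

0.458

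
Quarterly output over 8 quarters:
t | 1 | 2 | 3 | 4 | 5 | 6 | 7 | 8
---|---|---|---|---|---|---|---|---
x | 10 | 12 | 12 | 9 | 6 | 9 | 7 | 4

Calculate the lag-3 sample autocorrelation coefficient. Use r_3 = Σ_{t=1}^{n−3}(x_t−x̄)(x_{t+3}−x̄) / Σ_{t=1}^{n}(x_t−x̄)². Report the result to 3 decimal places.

0.080

Mean x̄ = (10 + 12 + 12 + 9 + 6 + 9 + 7 + 4)/8 = 8.6250
Σ(x_t−x̄)(x_{t+3}−x̄) = (0.5156) + (-8.8594) + (1.2656) + (-0.6094) + (12.1406) = 4.4531
Denominator Σ(x_t−x̄)² = 55.8750
r_3 = 4.4531 / 55.8750 = 0.080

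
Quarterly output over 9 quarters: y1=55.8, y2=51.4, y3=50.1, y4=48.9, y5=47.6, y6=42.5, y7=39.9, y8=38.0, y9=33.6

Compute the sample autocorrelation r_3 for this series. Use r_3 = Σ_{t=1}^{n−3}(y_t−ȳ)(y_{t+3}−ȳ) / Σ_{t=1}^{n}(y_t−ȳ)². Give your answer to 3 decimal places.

Mean ȳ = (55.8 + 51.4 + 50.1 + 48.9 + 47.6 + 42.5 + 39.9 + 38.0 + 33.6)/9 = 45.3111
Σ(y_t−ȳ)(y_{t+3}−ȳ) = (37.6435) + (13.9368) + (-13.4621) + (-19.4199) + (-16.7343) + (32.9212) = 34.8852
Denominator Σ(y_t−ȳ)² = 415.9289
r_3 = 34.8852 / 415.9289 = 0.084

0.084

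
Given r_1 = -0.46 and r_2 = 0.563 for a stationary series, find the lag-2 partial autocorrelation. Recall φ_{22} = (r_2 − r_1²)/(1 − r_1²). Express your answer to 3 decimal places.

0.446

φ_{22} = (r_2 − r_1²) / (1 − r_1²)
r_1² = (-0.46)² = 0.2116
Numerator = 0.563 − 0.2116 = 0.3514; denominator = 1 − 0.2116 = 0.7884
φ_{22} = 0.3514 / 0.7884 = 0.446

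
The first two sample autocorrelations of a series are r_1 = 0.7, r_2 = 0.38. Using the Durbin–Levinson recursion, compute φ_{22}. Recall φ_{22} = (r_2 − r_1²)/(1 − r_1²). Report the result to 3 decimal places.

-0.216

φ_{22} = (r_2 − r_1²) / (1 − r_1²)
r_1² = (0.7)² = 0.49
Numerator = 0.38 − 0.4900 = -0.1100; denominator = 1 − 0.4900 = 0.5100
φ_{22} = -0.1100 / 0.5100 = -0.216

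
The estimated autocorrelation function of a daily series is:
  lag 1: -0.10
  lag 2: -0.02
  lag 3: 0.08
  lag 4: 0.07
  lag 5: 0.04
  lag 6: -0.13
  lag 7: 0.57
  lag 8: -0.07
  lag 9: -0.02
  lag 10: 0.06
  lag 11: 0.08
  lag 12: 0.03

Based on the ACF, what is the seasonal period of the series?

The largest autocorrelation is r_7 = 0.57; the remaining lags stay at or below 0.08.
The dominant spike at lag 7 indicates a seasonal period of 7.

7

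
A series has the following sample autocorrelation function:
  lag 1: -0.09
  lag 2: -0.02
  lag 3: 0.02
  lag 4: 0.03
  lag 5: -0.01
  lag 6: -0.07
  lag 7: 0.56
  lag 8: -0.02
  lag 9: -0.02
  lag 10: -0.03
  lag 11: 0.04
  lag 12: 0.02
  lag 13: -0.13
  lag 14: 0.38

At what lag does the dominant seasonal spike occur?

The largest autocorrelation is r_7 = 0.56, with a weaker echo at lag 14 (0.38); the remaining lags stay at or below 0.04.
The dominant spike at lag 7 indicates a seasonal period of 7.

7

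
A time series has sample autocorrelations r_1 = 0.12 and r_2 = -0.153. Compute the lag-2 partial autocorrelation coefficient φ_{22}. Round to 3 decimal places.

φ_{22} = (r_2 − r_1²) / (1 − r_1²)
r_1² = (0.12)² = 0.0144
Numerator = -0.153 − 0.0144 = -0.1674; denominator = 1 − 0.0144 = 0.9856
φ_{22} = -0.1674 / 0.9856 = -0.170

-0.170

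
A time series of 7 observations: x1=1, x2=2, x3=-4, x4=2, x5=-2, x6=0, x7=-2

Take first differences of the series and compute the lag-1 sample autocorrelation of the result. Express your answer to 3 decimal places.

First differences Δx: 1, -6, 6, -4, 2, -2
Mean of differences = -0.5000
Numerator Σ(Δx_t−Δx̄)(Δx_{t+1}−Δx̄) = -79.2500
Denominator Σ(Δx_t−Δx̄)² = 95.5000
r_1(Δx) = -79.2500 / 95.5000 = -0.830

-0.830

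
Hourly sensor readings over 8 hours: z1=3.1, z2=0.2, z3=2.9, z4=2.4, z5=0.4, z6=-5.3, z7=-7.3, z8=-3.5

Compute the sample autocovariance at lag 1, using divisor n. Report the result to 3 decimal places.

8.063

Mean z̄ = (3.1 + 0.2 + 2.9 + 2.4 + 0.4 − 5.3 − 7.3 − 3.5)/8 = -0.8875
Σ_{t=1}^{7}(z_t−z̄)(z_{t+1}−z̄) = 64.5061
γ_1 = 64.5061 / 8 = 8.063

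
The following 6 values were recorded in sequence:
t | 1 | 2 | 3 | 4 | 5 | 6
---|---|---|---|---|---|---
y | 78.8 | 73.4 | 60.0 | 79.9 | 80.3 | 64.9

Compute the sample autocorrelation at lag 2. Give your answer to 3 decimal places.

-0.607

Mean ȳ = (78.8 + 73.4 + 60.0 + 79.9 + 80.3 + 64.9)/6 = 72.8833
Numerator Σ_{t=1}^{4}(y_t−ȳ)(y_{t+2}−ȳ) = -224.1689
Denominator Σ(y_t−ȳ)² = 369.2283
r_2 = -224.1689 / 369.2283 = -0.607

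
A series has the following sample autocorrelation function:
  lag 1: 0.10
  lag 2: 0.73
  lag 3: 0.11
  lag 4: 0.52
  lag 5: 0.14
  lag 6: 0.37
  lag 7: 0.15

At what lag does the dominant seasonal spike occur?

2

The largest autocorrelation is r_2 = 0.73, with weaker echoes at lags 4 (0.52) and 6 (0.37); the remaining lags stay at or below 0.15.
The dominant spike at lag 2 indicates a seasonal period of 2.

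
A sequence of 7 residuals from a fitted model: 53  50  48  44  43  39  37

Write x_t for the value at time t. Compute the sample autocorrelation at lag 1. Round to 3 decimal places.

Mean x̄ = (53 + 50 + 48 + 44 + 43 + 39 + 37)/7 = 44.8571
Deviations from mean: 8.1429, 5.1429, 3.1429, -0.8571, -1.8571, -5.8571, -7.8571
Σ(x_t−x̄)(x_{t+1}−x̄) = (41.8776) + (16.1633) + (-2.6939) + (1.5918) + (10.8776) + (46.0204) = 113.8367
Denominator Σ(x_t−x̄)² = 202.8571
r_1 = 113.8367 / 202.8571 = 0.561

0.561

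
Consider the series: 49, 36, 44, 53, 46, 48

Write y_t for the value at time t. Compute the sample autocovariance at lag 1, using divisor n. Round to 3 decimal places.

Mean ȳ = (49 + 36 + 44 + 53 + 46 + 48)/6 = 46.0000
Σ_{t=1}^{5}(y_t−ȳ)(y_{t+1}−ȳ) = -24.0000
γ_1 = -24.0000 / 6 = -4.000

-4.000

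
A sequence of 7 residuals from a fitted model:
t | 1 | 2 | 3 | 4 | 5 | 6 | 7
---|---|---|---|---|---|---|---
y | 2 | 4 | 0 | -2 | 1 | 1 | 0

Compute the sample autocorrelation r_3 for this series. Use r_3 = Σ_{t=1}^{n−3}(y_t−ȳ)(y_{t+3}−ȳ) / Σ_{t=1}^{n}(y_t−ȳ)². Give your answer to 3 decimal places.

-0.023

Mean ȳ = (2 + 4 + 0 − 2 + 1 + 1 + 0)/7 = 0.8571
Deviations from mean: 1.1429, 3.1429, -0.8571, -2.8571, 0.1429, 0.1429, -0.8571
Σ(y_t−ȳ)(y_{t+3}−ȳ) = (-3.2653) + (0.4490) + (-0.1224) + (2.4490) = -0.4898
Denominator Σ(y_t−ȳ)² = 20.8571
r_3 = -0.4898 / 20.8571 = -0.023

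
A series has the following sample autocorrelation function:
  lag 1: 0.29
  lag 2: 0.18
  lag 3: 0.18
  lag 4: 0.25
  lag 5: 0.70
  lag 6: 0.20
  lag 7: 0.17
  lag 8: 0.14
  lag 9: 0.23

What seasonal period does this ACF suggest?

5

The largest autocorrelation is r_5 = 0.70; the remaining lags stay at or below 0.29. The elevated value at lag 1 (0.29), dropping to 0.18 at lag 2, reflects decaying short-term dependence rather than seasonality.
The dominant spike at lag 5 indicates a seasonal period of 5.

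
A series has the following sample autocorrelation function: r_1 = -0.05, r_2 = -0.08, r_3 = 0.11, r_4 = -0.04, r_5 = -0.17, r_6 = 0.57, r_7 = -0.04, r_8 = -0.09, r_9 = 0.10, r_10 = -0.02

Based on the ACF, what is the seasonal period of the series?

The largest autocorrelation is r_6 = 0.57; the remaining lags stay at or below 0.11.
The dominant spike at lag 6 indicates a seasonal period of 6.

6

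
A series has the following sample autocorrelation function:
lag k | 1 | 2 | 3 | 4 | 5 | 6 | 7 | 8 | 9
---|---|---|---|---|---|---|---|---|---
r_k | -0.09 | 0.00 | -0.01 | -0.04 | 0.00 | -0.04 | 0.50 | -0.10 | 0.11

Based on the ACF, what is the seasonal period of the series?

7

The largest autocorrelation is r_7 = 0.50; the remaining lags stay at or below 0.11.
The dominant spike at lag 7 indicates a seasonal period of 7.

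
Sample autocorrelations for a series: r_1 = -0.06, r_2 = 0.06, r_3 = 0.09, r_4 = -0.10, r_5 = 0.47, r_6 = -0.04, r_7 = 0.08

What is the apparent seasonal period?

The largest autocorrelation is r_5 = 0.47; the remaining lags stay at or below 0.09.
The dominant spike at lag 5 indicates a seasonal period of 5.

5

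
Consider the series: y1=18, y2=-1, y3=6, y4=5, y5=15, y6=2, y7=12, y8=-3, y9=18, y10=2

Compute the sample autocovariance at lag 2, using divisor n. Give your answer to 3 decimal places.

20.368

Mean ȳ = (18 − 1 + 6 + 5 + 15 + 2 + 12 − 3 + 18 + 2)/10 = 7.4000
Σ_{t=1}^{8}(y_t−ȳ)(y_{t+2}−ȳ) = 203.6800
γ_2 = 203.6800 / 10 = 20.368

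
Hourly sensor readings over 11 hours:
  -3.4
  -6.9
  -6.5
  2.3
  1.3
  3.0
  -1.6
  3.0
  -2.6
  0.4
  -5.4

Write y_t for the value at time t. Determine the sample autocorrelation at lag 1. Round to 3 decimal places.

0.186

Mean ȳ = (-3.4 − 6.9 − 6.5 + 2.3 + 1.3 + 3.0 − 1.6 + 3.0 − 2.6 + 0.4 − 5.4)/11 = -1.4909
Numerator Σ_{t=1}^{10}(y_t−ȳ)(y_{t+1}−ȳ) = 26.0963
Denominator Σ(y_t−ȳ)² = 140.5891
r_1 = 26.0963 / 140.5891 = 0.186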